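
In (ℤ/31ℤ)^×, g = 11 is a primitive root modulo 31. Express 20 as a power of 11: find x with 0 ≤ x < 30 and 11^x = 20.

16

Successive powers of 11 modulo 31:
  11^0=1  11^1=11  11^2=28  11^3=29  11^4=9  11^5=6
  11^6=4  11^7=13  11^8=19  11^9=23  11^10=5  11^11=24
  11^12=16  11^13=21  11^14=14  11^15=30  11^16=20
So 11^16 ≡ 20 (mod 31), giving x = 16.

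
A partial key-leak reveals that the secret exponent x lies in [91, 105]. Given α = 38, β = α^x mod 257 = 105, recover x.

97

Compute 38^91 mod 257 = 171, then multiply by 38 repeatedly:
  38^91=171  38^92=73  38^93=204  38^94=42  38^95=54
  38^96=253  38^97=105
Found 105 at exponent 97.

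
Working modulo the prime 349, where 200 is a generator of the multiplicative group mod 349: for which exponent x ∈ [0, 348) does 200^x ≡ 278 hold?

157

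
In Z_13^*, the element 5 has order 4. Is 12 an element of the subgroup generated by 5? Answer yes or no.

yes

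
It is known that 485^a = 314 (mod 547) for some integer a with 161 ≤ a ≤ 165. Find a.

Compute 485^161 mod 547 = 314, then multiply by 485 repeatedly:
  485^161=314
Found 314 at exponent 161.

161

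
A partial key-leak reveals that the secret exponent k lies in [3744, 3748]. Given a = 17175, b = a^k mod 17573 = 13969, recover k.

Compute 17175^3744 mod 17573 = 3175, then multiply by 17175 repeatedly:
  17175^3744=3175  17175^3745=1606  17175^3746=11013  17175^3747=10076  17175^3748=13969
Found 13969 at exponent 3748.

3748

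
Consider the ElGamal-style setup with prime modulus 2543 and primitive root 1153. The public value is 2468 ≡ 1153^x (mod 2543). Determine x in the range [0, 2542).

Baby-step giant-step with m = ceil(sqrt(2542)) = 51.
Baby table (1153^j mod 2543 for j=0..50):
  0:1  1:1153  2:1963  3:69  4:724  5:668  6:2218  7:1639
  8:318  9:462  10:1199  11:1598  12:1362  13:1355  14:913  15:2430
  16:1947  17:1965  18:2375  19:2107  20:806  21:1123  22:432  23:2211
  24:1197  25:1835  26:2522  27:1217  28:2008  29:1094  30:54  31:1230
  32:1739  33:1183  34:951  35:470  36:251  37:2044  38:1914  39:2061
  40:1171  41:2373  42:2344  43:1966  44:985  45:1527  46:875  47:1847
  48:1100  49:1886  50:293
Giant step factor: 1153^(-51) ≡ 2067 (mod 2543).
Scan 2468·2067^i mod 2543 for i = 0, 1, …:
  i=0: 2468   i=1: 98   i=2: 1669   i=3: 1515
  i=4: 1072   i=5: 871   i=6: 2456   i=7: 724
Match at i=7, j=4: x = 7·51 + 4 = 361.

361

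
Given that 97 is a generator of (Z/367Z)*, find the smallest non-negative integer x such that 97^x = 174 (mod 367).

Baby-step giant-step with m = ceil(sqrt(366)) = 20.
Baby table (97^j mod 367 for j=0..19):
  0:1  1:97  2:234  3:311  4:73  5:108  6:200  7:316
  8:191  9:177  10:287  11:314  12:364  13:76  14:32  15:168
  16:148  17:43  18:134  19:153
Giant step factor: 97^(-20) ≡ 212 (mod 367).
Scan 174·212^i mod 367 for i = 0, 1, …:
  i=0: 174   i=1: 188   i=2: 220   i=3: 31
  i=4: 333   i=5: 132   i=6: 92   i=7: 53
  i=8: 226   i=9: 202     …   i=15: 14
  i=16: 32
Match at i=16, j=14: x = 16·20 + 14 = 334.

334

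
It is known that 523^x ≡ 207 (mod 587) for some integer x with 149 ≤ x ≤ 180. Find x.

Compute 523^149 mod 587 = 483, then multiply by 523 repeatedly:
  523^149=483  523^150=199  523^151=178  523^152=348  523^153=34
  523^154=172  523^155=145  523^156=112  523^157=463  523^158=305
  523^159=438  523^160=144  523^161=176  523^162=476  523^163=60
  523^164=269  523^165=394  523^166=25  523^167=161  523^168=262
  523^169=255  523^170=116  523^171=207
Found 207 at exponent 171.

171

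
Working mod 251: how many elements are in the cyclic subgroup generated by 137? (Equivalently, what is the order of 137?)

The order of 137 must divide p − 1 = 250 = 2 · 5^3.
Divisors: 1, 2, 5, 10, 25, 50, 125, 250.
Check each in increasing order: 137^1 ≡ 137;  137^2 ≡ 195;  137^5 ≡ 171;  137^10 ≡ 125;  137^25 ≡ 231;  137^50 ≡ 149;  137^125 ≡ 250;  137^250 ≡ 1.
Smallest exponent giving 1 is 250.

250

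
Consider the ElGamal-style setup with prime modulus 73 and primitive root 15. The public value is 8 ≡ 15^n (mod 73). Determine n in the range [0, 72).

24

Baby-step giant-step with m = ceil(sqrt(72)) = 9.
Baby table (15^j mod 73 for j=0..8):
  0:1  1:15  2:6  3:17  4:36  5:29  6:70  7:28
  8:55
Giant step factor: 15^(-9) ≡ 10 (mod 73).
Scan 8·10^i mod 73 for i = 0, 1, …:
  i=0: 8   i=1: 7   i=2: 70
Match at i=2, j=6: n = 2·9 + 6 = 24.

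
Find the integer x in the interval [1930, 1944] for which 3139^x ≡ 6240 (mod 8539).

Compute 3139^1930 mod 8539 = 5734, then multiply by 3139 repeatedly:
  3139^1930=5734  3139^1931=7353  3139^1932=150  3139^1933=1205  3139^1934=8257
  3139^1935=2858  3139^1936=5312  3139^1937=6240
Found 6240 at exponent 1937.

1937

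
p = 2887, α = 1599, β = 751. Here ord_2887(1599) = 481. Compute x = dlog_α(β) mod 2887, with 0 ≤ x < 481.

Baby-step giant-step with m = ceil(sqrt(481)) = 22.
Baby table (1599^j mod 2887 for j=0..21):
  0:1  1:1599  2:1806  3:794  4:2213  5:2012  6:1070  7:1826
  8:1017  9:802  10:570  11:2025  12:1648  13:2208  14:2678  15:701
  16:743  17:1500  18:2290  19:994  20:1556  21:2337
Giant step factor: 1599^(-22) ≡ 1216 (mod 2887).
Scan 751·1216^i mod 2887 for i = 0, 1, …:
  i=0: 751   i=1: 924   i=2: 541   i=3: 2507
  i=4: 2727   i=5: 1756   i=6: 1803   i=7: 1215
  i=8: 2183   i=9: 1375     …   i=20: 1027
  i=21: 1648
Match at i=21, j=12: x = 21·22 + 12 = 474.

474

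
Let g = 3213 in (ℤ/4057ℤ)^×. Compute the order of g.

1352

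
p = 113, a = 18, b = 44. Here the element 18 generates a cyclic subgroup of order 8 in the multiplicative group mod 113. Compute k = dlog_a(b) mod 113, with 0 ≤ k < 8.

Successive powers of 18 modulo 113:
  18^0=1  18^1=18  18^2=98  18^3=69  18^4=112  18^5=95
  18^6=15  18^7=44
So 18^7 ≡ 44 (mod 113), giving k = 7.

7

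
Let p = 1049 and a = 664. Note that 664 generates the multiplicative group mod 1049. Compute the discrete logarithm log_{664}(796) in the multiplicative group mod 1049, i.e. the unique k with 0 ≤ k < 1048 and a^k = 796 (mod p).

743

Baby-step giant-step with m = ceil(sqrt(1048)) = 33.
Baby table (664^j mod 1049 for j=0..32):
  0:1  1:664  2:316  3:24  4:201  5:241  6:576  7:628
  8:539  9:187  10:386  11:348  12:292  13:872  14:1009  15:714
  16:997  17:89  18:352  19:850  20:38  21:56  22:469  23:912
  24:295  25:766  26:908  27:786  28:551  29:812  30:1031  31:636
  32:606
Giant step factor: 664^(-33) ≡ 1032 (mod 1049).
Scan 796·1032^i mod 1049 for i = 0, 1, …:
  i=0: 796   i=1: 105   i=2: 313   i=3: 973
  i=4: 243   i=5: 65   i=6: 993   i=7: 952
  i=8: 600   i=9: 290     …   i=21: 365
  i=22: 89
Match at i=22, j=17: k = 22·33 + 17 = 743.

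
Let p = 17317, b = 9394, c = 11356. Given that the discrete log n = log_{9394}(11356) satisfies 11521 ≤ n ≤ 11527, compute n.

Compute 9394^11521 mod 17317 = 6128, then multiply by 9394 repeatedly:
  9394^11521=6128  9394^11522=4724  9394^11523=11102  9394^11524=9214  9394^11525=5950
  9394^11526=12341  9394^11527=11356
Found 11356 at exponent 11527.

11527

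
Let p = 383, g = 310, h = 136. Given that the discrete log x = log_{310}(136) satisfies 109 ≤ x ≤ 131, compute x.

120

Compute 310^109 mod 383 = 194, then multiply by 310 repeatedly:
  310^109=194  310^110=9  310^111=109  310^112=86  310^113=233
  310^114=226  310^115=354  310^116=202  310^117=191  310^118=228
  310^119=208  310^120=136
Found 136 at exponent 120.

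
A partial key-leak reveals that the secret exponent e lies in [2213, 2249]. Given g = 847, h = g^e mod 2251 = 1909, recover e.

2217

Compute 847^2213 mod 2251 = 1597, then multiply by 847 repeatedly:
  847^2213=1597  847^2214=2059  847^2215=1699  847^2216=664  847^2217=1909
Found 1909 at exponent 2217.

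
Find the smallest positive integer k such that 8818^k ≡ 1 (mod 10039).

5019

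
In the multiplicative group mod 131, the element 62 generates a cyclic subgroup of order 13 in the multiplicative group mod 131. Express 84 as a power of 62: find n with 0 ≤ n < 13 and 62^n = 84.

Successive powers of 62 modulo 131:
  62^0=1  62^1=62  62^2=45  62^3=39  62^4=60  62^5=52
  62^6=80  62^7=113  62^8=63  62^9=107  62^10=84
So 62^10 ≡ 84 (mod 131), giving n = 10.

10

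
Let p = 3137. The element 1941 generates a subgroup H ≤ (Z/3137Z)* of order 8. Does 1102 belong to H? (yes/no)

no

1102 ∈ ⟨1941⟩ iff 1102^8 ≡ 1 (mod 3137), since |⟨1941⟩| = 8.
1102^8 mod 3137 = 2944.
Since 2944 ≠ 1, 1102 does not lie in the subgroup.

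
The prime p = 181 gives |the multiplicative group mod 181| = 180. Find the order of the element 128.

180

The order of 128 must divide p − 1 = 180 = 2^2 · 3^2 · 5.
Divisors: 1, 2, 3, 4, 5, 6, 9, 10, 12, 15, 18, 20, 30, 36, 45, 60, 90, 180.
Check each in increasing order: 128^1 ≡ 128;  128^2 ≡ 94;  128^3 ≡ 86;  128^4 ≡ 148;  128^5 ≡ 120;  128^6 ≡ 156;  128^9 ≡ 22;  128^10 ≡ 101;  128^12 ≡ 82;  128^15 ≡ 174;  128^18 ≡ 122;  128^20 ≡ 65;  128^30 ≡ 49;  128^36 ≡ 42;  128^45 ≡ 19;  128^60 ≡ 48;  128^90 ≡ 180;  128^180 ≡ 1.
Smallest exponent giving 1 is 180.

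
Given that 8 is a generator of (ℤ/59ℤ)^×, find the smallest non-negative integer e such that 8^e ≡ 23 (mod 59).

5

Successive powers of 8 modulo 59:
  8^0=1  8^1=8  8^2=5  8^3=40  8^4=25  8^5=23
So 8^5 ≡ 23 (mod 59), giving e = 5.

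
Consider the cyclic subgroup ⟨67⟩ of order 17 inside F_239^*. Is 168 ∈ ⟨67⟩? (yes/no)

no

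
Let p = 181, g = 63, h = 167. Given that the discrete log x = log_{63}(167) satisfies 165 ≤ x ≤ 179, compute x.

178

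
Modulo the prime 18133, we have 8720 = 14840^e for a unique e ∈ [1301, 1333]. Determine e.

1316

Compute 14840^1301 mod 18133 = 8922, then multiply by 14840 repeatedly:
  14840^1301=8922  14840^1302=13447  14840^1303=17948  14840^1304=10816  14840^1305=14257
  14840^1306=16169  14840^1307=12104  14840^1308=15995  14840^1309=4830  14840^1310=15584
  14840^1311=16411  14840^1312=13050  14840^1313=1560  14840^1314=12692  14840^1315=1809
  14840^1316=8720
Found 8720 at exponent 1316.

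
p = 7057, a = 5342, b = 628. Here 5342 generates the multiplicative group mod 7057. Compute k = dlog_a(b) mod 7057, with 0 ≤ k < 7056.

5061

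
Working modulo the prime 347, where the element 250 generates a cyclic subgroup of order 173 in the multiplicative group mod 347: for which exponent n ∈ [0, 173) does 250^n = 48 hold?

11

Baby-step giant-step with m = ceil(sqrt(173)) = 14.
Baby table (250^j mod 347 for j=0..13):
  0:1  1:250  2:40  3:284  4:212  5:256  6:152  7:177
  8:181  9:140  10:300  11:48  12:202  13:185
Giant step factor: 250^(-14) ≡ 340 (mod 347).
Scan 48·340^i mod 347 for i = 0, 1, …:
  i=0: 48
Match at i=0, j=11: n = 0·14 + 11 = 11.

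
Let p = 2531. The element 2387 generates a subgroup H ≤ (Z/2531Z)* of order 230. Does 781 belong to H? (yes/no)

yes

781 ∈ ⟨2387⟩ iff 781^230 ≡ 1 (mod 2531), since |⟨2387⟩| = 230.
781^230 mod 2531 = 1.
Since 1 = 1, 781 lies in the subgroup.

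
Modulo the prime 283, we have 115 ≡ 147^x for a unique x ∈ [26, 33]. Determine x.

33

Compute 147^26 mod 283 = 23, then multiply by 147 repeatedly:
  147^26=23  147^27=268  147^28=59  147^29=183  147^30=16
  147^31=88  147^32=201  147^33=115
Found 115 at exponent 33.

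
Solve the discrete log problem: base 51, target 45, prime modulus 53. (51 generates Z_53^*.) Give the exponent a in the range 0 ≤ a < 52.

3

Successive powers of 51 modulo 53:
  51^0=1  51^1=51  51^2=4  51^3=45
So 51^3 ≡ 45 (mod 53), giving a = 3.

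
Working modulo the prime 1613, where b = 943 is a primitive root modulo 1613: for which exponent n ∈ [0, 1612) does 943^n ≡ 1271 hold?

1329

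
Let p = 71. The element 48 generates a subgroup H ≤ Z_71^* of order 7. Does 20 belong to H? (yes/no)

yes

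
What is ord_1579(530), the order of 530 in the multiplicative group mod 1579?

1578

The order of 530 must divide p − 1 = 1578 = 2 · 3 · 263.
Divisors: 1, 2, 3, 6, 263, 526, 789, 1578.
Check each in increasing order: 530^1 ≡ 530;  530^2 ≡ 1417;  530^3 ≡ 985;  530^6 ≡ 719;  530^263 ≡ 940;  530^526 ≡ 939;  530^789 ≡ 1578;  530^1578 ≡ 1.
Smallest exponent giving 1 is 1578.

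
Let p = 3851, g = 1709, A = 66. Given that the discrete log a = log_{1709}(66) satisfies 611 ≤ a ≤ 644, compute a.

628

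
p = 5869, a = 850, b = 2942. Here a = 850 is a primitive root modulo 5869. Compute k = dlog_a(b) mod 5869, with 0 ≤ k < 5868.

4285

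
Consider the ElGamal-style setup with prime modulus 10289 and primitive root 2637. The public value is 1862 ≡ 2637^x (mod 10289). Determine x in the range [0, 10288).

Baby-step giant-step with m = ceil(sqrt(10288)) = 102.
Baby table (2637^j mod 10289 for j=0..101):
  0:1  1:2637  2:8694  3:2186  4:2642  5:1301  6:4500  7:3283
  8:4222  9:716  10:5205  11:59  12:1248  13:8785  14:5506  15:1543
  16:4736  17:8275  18:8495  19:2162  20:1088  21:8714  22:3481  23:1609
  24:3865  25:5895  26:8725  27:1621  28:4642  29:7333  30:4090  31:2458
  32:9965  33:9888  34:2330  35:1677  36:8268  37:325  38:3038  39:6364
  40:509  41:4663  42:976  43:1462  44:7208  45:3713  46:6342  47:4229
  48:8886  49:4329  50:5072  51:9453  52:7603  53:6139  54:3946  55:3423
  56:2998  57:3774  58:2575  59:9824  60:8475  61:867  62:2121  63:6150
  64:2086  65:6456  66:6466  67:1969  68:6597  69:7879  70:3432  71:6153
  72:9997  73:1671  74:2735  75:9895  76:211  77:801  78:2992  79:8530
  80:1856  81:6997  82:2912  83:3350  84:5988  85:7030  86:7621  87:2160
  88:6103  89:1615  90:9398  91:6614  92:1263  93:7184  94:2159  95:3466
  96:3210  97:7212  98:3972  99:10251  100:2684  101:9165
Giant step factor: 2637^(-102) ≡ 558 (mod 10289).
Scan 1862·558^i mod 10289 for i = 0, 1, …:
  i=0: 1862   i=1: 10096   i=2: 5485   i=3: 4797
  i=4: 1586   i=5: 134   i=6: 2749   i=7: 881
  i=8: 8015   i=9: 6944     …   i=43: 3451
  i=44: 1615
Match at i=44, j=89: x = 44·102 + 89 = 4577.

4577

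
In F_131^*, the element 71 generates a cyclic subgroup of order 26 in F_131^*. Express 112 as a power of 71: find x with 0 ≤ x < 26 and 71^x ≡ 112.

16

Successive powers of 71 modulo 131:
  71^0=1  71^1=71  71^2=63  71^3=19  71^4=39  71^5=18
  71^6=99  71^7=86  71^8=80  71^9=47  71^10=62  71^11=79
  71^12=107  71^13=130  71^14=60  71^15=68  71^16=112
So 71^16 ≡ 112 (mod 131), giving x = 16.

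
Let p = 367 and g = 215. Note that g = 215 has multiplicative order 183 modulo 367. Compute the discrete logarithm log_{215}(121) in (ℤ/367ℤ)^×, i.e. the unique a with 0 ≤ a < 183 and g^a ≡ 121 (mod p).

127

Baby-step giant-step with m = ceil(sqrt(183)) = 14.
Baby table (215^j mod 367 for j=0..13):
  0:1  1:215  2:350  3:15  4:289  5:112  6:225  7:298
  8:212  9:72  10:66  11:244  12:346  13:256
Giant step factor: 215^(-14) ≡ 110 (mod 367).
Scan 121·110^i mod 367 for i = 0, 1, …:
  i=0: 121   i=1: 98   i=2: 137   i=3: 23
  i=4: 328   i=5: 114   i=6: 62   i=7: 214
  i=8: 52   i=9: 215
Match at i=9, j=1: a = 9·14 + 1 = 127.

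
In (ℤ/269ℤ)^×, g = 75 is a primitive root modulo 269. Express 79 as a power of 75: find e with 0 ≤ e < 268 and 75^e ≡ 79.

Baby-step giant-step with m = ceil(sqrt(268)) = 17.
Baby table (75^j mod 269 for j=0..16):
  0:1  1:75  2:245  3:83  4:38  5:160  6:164  7:195
  8:99  9:162  10:45  11:147  12:265  13:238  14:96  15:206
  16:117
Giant step factor: 75^(-17) ≡ 29 (mod 269).
Scan 79·29^i mod 269 for i = 0, 1, …:
  i=0: 79   i=1: 139   i=2: 265
Match at i=2, j=12: e = 2·17 + 12 = 46.

46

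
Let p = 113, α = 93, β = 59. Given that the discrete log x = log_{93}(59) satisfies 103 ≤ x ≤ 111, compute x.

109

Compute 93^103 mod 113 = 58, then multiply by 93 repeatedly:
  93^103=58  93^104=83  93^105=35  93^106=91  93^107=101
  93^108=14  93^109=59
Found 59 at exponent 109.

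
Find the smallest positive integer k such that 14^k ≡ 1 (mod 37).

12

The order of 14 must divide p − 1 = 36 = 2^2 · 3^2.
Divisors: 1, 2, 3, 4, 6, 9, 12, 18, 36.
Check each in increasing order: 14^1 ≡ 14;  14^2 ≡ 11;  14^3 ≡ 6;  14^4 ≡ 10;  14^6 ≡ 36;  14^9 ≡ 31;  14^12 ≡ 1.
Smallest exponent giving 1 is 12.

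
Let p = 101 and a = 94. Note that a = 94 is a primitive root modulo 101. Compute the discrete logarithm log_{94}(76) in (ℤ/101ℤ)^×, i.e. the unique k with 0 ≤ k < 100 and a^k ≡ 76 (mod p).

Successive powers of 94 modulo 101:
  94^0=1  94^1=94  94^2=49  94^3=61  94^4=78  94^5=60
  94^6=85  94^7=11  94^8=24  94^9=34  94^10=65  94^11=50
  94^12=54  94^13=26  94^14=20  94^15=62  94^16=71  94^17=8
  94^18=45  94^19=89  94^20=84  94^21=18  94^22=76
So 94^22 ≡ 76 (mod 101), giving k = 22.

22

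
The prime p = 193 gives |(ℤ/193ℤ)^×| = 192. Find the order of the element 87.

64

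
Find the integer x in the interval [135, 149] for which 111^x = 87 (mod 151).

135

Compute 111^135 mod 151 = 87, then multiply by 111 repeatedly:
  111^135=87
Found 87 at exponent 135.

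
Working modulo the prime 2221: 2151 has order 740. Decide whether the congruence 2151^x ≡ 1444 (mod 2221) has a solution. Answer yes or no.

1444 ∈ ⟨2151⟩ iff 1444^740 ≡ 1 (mod 2221), since |⟨2151⟩| = 740.
1444^740 mod 2221 = 1.
Since 1 = 1, 1444 lies in the subgroup.

yes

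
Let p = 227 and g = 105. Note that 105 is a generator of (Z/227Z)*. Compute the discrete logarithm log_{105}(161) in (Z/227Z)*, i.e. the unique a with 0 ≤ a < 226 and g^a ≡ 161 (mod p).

108

Baby-step giant-step with m = ceil(sqrt(226)) = 16.
Baby table (105^j mod 227 for j=0..15):
  0:1  1:105  2:129  3:152  4:70  5:86  6:177  7:198
  8:133  9:118  10:132  11:13  12:3  13:88  14:160  15:2
Giant step factor: 105^(-16) ≡ 40 (mod 227).
Scan 161·40^i mod 227 for i = 0, 1, …:
  i=0: 161   i=1: 84   i=2: 182   i=3: 16
  i=4: 186   i=5: 176   i=6: 3
Match at i=6, j=12: a = 6·16 + 12 = 108.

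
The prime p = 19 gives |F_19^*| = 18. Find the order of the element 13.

The order of 13 must divide p − 1 = 18 = 2 · 3^2.
Divisors: 1, 2, 3, 6, 9, 18.
Check each in increasing order: 13^1 ≡ 13;  13^2 ≡ 17;  13^3 ≡ 12;  13^6 ≡ 11;  13^9 ≡ 18;  13^18 ≡ 1.
Smallest exponent giving 1 is 18.

18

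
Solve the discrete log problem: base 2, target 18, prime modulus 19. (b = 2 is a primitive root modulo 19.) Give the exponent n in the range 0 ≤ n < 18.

9

Successive powers of 2 modulo 19:
  2^0=1  2^1=2  2^2=4  2^3=8  2^4=16  2^5=13
  2^6=7  2^7=14  2^8=9  2^9=18
So 2^9 ≡ 18 (mod 19), giving n = 9.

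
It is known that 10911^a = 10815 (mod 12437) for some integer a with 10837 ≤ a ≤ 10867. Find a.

Compute 10911^10837 mod 12437 = 8894, then multiply by 10911 repeatedly:
  10911^10837=8894  10911^10838=8960  10911^10839=7740  10911^10840=3910  10911^10841=3100
  10911^10842=7897  10911^10843=631  10911^10844=7180  10911^10845=317  10911^10846=1301
  10911^10847=4594  10911^10848=4024  10911^10849=3254  10911^10850=9196  10911^10851=8277
  10911^10852=5290  10911^10853=11510  10911^10854=9221  10911^10855=7438  10911^10856=4593
  10911^10857=5550  10911^10858=297  10911^10859=6947  10911^10860=7639  10911^10861=8792
  10911^10862=2931  10911^10863=4614  10911^10864=10815
Found 10815 at exponent 10864.

10864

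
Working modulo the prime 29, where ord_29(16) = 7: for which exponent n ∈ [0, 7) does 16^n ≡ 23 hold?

Successive powers of 16 modulo 29:
  16^0=1  16^1=16  16^2=24  16^3=7  16^4=25  16^5=23
So 16^5 ≡ 23 (mod 29), giving n = 5.

5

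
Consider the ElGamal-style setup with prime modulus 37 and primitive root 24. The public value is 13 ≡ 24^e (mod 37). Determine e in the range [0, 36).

19

Successive powers of 24 modulo 37:
  24^0=1  24^1=24  24^2=21  24^3=23  24^4=34  24^5=2
  24^6=11  24^7=5  24^8=9  24^9=31  24^10=4  24^11=22
  24^12=10  24^13=18  24^14=25  24^15=8  24^16=7  24^17=20
  24^18=36  24^19=13
So 24^19 ≡ 13 (mod 37), giving e = 19.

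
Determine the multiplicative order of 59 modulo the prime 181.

5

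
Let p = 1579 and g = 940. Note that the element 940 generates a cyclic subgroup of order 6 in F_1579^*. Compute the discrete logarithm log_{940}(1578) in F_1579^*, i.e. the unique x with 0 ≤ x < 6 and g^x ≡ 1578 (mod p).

3

Successive powers of 940 modulo 1579:
  940^0=1  940^1=940  940^2=939  940^3=1578
So 940^3 ≡ 1578 (mod 1579), giving x = 3.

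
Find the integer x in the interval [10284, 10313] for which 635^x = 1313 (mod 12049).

10285

Compute 635^10284 mod 12049 = 11349, then multiply by 635 repeatedly:
  635^10284=11349  635^10285=1313
Found 1313 at exponent 10285.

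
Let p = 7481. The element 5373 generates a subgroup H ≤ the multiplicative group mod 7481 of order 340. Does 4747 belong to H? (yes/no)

no

4747 ∈ ⟨5373⟩ iff 4747^340 ≡ 1 (mod 7481), since |⟨5373⟩| = 340.
4747^340 mod 7481 = 766.
Since 766 ≠ 1, 4747 does not lie in the subgroup.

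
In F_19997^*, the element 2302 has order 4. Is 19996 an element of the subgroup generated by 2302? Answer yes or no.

yes

⟨2302⟩ has order 4; its elements mod 19997 are {1, 2302, 17695, 19996}.
19996 is in this set.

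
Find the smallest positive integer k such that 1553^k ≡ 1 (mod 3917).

3916

The order of 1553 must divide p − 1 = 3916 = 2^2 · 11 · 89.
Divisors: 1, 2, 4, 11, 22, 44, 89, 178, 356, 979, 1958, 3916.
Check each in increasing order: 1553^1 ≡ 1553;  1553^2 ≡ 2854;  1553^4 ≡ 1873;  1553^11 ≡ 3035;  1553^22 ≡ 2358;  1553^44 ≡ 1941;  1553^89 ≡ 670;  1553^178 ≡ 2362;  1553^356 ≡ 1236;  1553^979 ≡ 835;  1553^1958 ≡ 3916;  1553^3916 ≡ 1.
Smallest exponent giving 1 is 3916.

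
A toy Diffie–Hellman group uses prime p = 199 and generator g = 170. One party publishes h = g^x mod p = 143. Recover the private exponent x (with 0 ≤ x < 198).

49

Baby-step giant-step with m = ceil(sqrt(198)) = 15.
Baby table (170^j mod 199 for j=0..14):
  0:1  1:170  2:45  3:88  4:35  5:179  6:182  7:95
  8:31  9:96  10:2  11:141  12:90  13:176  14:70
Giant step factor: 170^(-15) ≡ 194 (mod 199).
Scan 143·194^i mod 199 for i = 0, 1, …:
  i=0: 143   i=1: 81   i=2: 192   i=3: 35
Match at i=3, j=4: x = 3·15 + 4 = 49.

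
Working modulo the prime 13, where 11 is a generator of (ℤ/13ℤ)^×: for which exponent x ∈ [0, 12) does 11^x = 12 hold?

Successive powers of 11 modulo 13:
  11^0=1  11^1=11  11^2=4  11^3=5  11^4=3  11^5=7
  11^6=12
So 11^6 ≡ 12 (mod 13), giving x = 6.

6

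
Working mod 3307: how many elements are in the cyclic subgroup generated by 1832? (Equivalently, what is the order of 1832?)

1653

The order of 1832 must divide p − 1 = 3306 = 2 · 3 · 19 · 29.
Divisors: 1, 2, 3, 6, 19, 29, 38, 57, 58, 87, 114, 174, 551, 1102, 1653, 3306.
Check each in increasing order: 1832^1 ≡ 1832;  1832^2 ≡ 2926;  1832^3 ≡ 3092;  1832^6 ≡ 3234;  1832^19 ≡ 2505;  1832^29 ≡ 2746;  1832^38 ≡ 1646;  1832^57 ≡ 2708;  1832^58 ≡ 556;  1832^87 ≡ 2249;  1832^114 ≡ 1645;  1832^174 ≡ 1598;  1832^551 ≡ 57;  1832^1102 ≡ 3249;  1832^1653 ≡ 1.
Smallest exponent giving 1 is 1653.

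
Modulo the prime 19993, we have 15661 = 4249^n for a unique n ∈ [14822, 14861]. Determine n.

14844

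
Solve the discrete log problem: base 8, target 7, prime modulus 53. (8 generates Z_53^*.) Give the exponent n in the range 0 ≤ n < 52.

22

Successive powers of 8 modulo 53:
  8^0=1  8^1=8  8^2=11  8^3=35  8^4=15  8^5=14
  8^6=6  8^7=48  8^8=13  8^9=51  8^10=37  8^11=31
  8^12=36  8^13=23  8^14=25  8^15=41  8^16=10  8^17=27
  8^18=4  8^19=32  8^20=44  8^21=34  8^22=7
So 8^22 ≡ 7 (mod 53), giving n = 22.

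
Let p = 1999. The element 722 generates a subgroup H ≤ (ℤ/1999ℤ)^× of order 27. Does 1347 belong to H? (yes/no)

yes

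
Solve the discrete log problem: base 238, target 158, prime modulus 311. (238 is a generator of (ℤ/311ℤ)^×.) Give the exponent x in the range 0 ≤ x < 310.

138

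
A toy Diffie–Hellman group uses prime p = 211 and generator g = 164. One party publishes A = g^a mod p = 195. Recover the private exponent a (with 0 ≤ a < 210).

Baby-step giant-step with m = ceil(sqrt(210)) = 15.
Baby table (164^j mod 211 for j=0..14):
  0:1  1:164  2:99  3:200  4:95  5:177  6:121  7:10
  8:163  9:146  10:101  11:106  12:82  13:155  14:100
Giant step factor: 164^(-15) ≡ 40 (mod 211).
Scan 195·40^i mod 211 for i = 0, 1, …:
  i=0: 195   i=1: 204   i=2: 142   i=3: 194
  i=4: 164
Match at i=4, j=1: a = 4·15 + 1 = 61.

61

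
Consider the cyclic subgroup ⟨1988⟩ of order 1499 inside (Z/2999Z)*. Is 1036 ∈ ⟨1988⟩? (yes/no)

1036 ∈ ⟨1988⟩ iff 1036^1499 ≡ 1 (mod 2999), since |⟨1988⟩| = 1499.
1036^1499 mod 2999 = 2998.
Since 2998 ≠ 1, 1036 does not lie in the subgroup.

no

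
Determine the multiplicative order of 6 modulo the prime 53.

26

The order of 6 must divide p − 1 = 52 = 2^2 · 13.
Divisors: 1, 2, 4, 13, 26, 52.
Check each in increasing order: 6^1 ≡ 6;  6^2 ≡ 36;  6^4 ≡ 24;  6^13 ≡ 52;  6^26 ≡ 1.
Smallest exponent giving 1 is 26.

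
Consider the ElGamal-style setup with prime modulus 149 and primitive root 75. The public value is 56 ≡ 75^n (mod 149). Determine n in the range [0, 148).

Successive powers of 75 modulo 149:
  75^0=1  75^1=75  75^2=112  75^3=56
So 75^3 ≡ 56 (mod 149), giving n = 3.

3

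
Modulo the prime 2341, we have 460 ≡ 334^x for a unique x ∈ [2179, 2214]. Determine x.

2182

Compute 334^2179 mod 2341 = 1266, then multiply by 334 repeatedly:
  334^2179=1266  334^2180=1464  334^2181=2048  334^2182=460
Found 460 at exponent 2182.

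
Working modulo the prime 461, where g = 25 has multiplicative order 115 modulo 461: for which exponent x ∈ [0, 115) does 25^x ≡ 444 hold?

Baby-step giant-step with m = ceil(sqrt(115)) = 11.
Baby table (25^j mod 461 for j=0..10):
  0:1  1:25  2:164  3:412  4:158  5:262  6:96  7:95
  8:70  9:367  10:416
Giant step factor: 25^(-11) ≡ 109 (mod 461).
Scan 444·109^i mod 461 for i = 0, 1, …:
  i=0: 444   i=1: 452   i=2: 402   i=3: 23
  i=4: 202   i=5: 351   i=6: 457   i=7: 25
Match at i=7, j=1: x = 7·11 + 1 = 78.

78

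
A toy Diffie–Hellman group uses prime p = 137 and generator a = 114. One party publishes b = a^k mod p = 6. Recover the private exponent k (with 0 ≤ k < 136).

Baby-step giant-step with m = ceil(sqrt(136)) = 12.
Baby table (114^j mod 137 for j=0..11):
  0:1  1:114  2:118  3:26  4:87  5:54  6:128  7:70
  8:34  9:40  10:39  11:62
Giant step factor: 114^(-12) ≡ 22 (mod 137).
Scan 6·22^i mod 137 for i = 0, 1, …:
  i=0: 6   i=1: 132   i=2: 27   i=3: 46
  i=4: 53   i=5: 70
Match at i=5, j=7: k = 5·12 + 7 = 67.

67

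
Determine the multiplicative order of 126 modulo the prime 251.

50

The order of 126 must divide p − 1 = 250 = 2 · 5^3.
Divisors: 1, 2, 5, 10, 25, 50, 125, 250.
Check each in increasing order: 126^1 ≡ 126;  126^2 ≡ 63;  126^5 ≡ 102;  126^10 ≡ 113;  126^25 ≡ 250;  126^50 ≡ 1.
Smallest exponent giving 1 is 50.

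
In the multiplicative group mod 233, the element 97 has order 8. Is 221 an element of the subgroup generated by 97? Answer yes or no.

⟨97⟩ has order 8; its elements mod 233 are {1, 12, 89, 97, 136, 144, 221, 232}.
221 is in this set.

yes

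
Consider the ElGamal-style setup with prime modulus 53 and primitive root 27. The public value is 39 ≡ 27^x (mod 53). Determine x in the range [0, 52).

11

Baby-step giant-step with m = ceil(sqrt(52)) = 8.
Baby table (27^j mod 53 for j=0..7):
  0:1  1:27  2:40  3:20  4:10  5:5  6:29  7:41
Giant step factor: 27^(-8) ≡ 44 (mod 53).
Scan 39·44^i mod 53 for i = 0, 1, …:
  i=0: 39   i=1: 20
Match at i=1, j=3: x = 1·8 + 3 = 11.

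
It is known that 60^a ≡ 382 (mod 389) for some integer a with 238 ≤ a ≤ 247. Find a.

246

Compute 60^238 mod 389 = 310, then multiply by 60 repeatedly:
  60^238=310  60^239=317  60^240=348  60^241=263  60^242=220
  60^243=363  60^244=385  60^245=149  60^246=382
Found 382 at exponent 246.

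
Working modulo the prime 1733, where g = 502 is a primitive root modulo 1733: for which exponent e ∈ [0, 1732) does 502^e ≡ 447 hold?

498

Baby-step giant-step with m = ceil(sqrt(1732)) = 42.
Baby table (502^j mod 1733 for j=0..41):
  0:1  1:502  2:719  3:474  4:527  5:1138  6:1119  7:246
  8:449  9:108  10:493  11:1400  12:935  13:1460  14:1594  15:1275
  16:573  17:1701  18:1266  19:1254  20:429  21:466  22:1710  23:585
  24:793  25:1229  26:10  27:1554  28:258  29:1274  30:71  31:982
  32:792  33:727  34:1024  35:1080  36:1464  37:136  38:685  39:736
  40:343  41:619
Giant step factor: 502^(-42) ≡ 1374 (mod 1733).
Scan 447·1374^i mod 1733 for i = 0, 1, …:
  i=0: 447   i=1: 696   i=2: 1421   i=3: 1096
  i=4: 1660   i=5: 212   i=6: 144   i=7: 294
  i=8: 167   i=9: 702   i=10: 1000   i=11: 1464
Match at i=11, j=36: e = 11·42 + 36 = 498.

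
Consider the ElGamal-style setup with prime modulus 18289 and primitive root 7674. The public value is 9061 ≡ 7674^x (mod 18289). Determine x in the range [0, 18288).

53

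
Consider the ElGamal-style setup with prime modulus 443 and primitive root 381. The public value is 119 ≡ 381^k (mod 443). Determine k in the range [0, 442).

Baby-step giant-step with m = ceil(sqrt(442)) = 22.
Baby table (381^j mod 443 for j=0..21):
  0:1  1:381  2:300  3:6  4:71  5:28  6:36  7:426
  8:168  9:216  10:341  11:122  12:410  13:274  14:289  15:245
  16:315  17:405  18:141  19:118  20:215  21:403
Giant step factor: 381^(-22) ≡ 331 (mod 443).
Scan 119·331^i mod 443 for i = 0, 1, …:
  i=0: 119   i=1: 405
Match at i=1, j=17: k = 1·22 + 17 = 39.

39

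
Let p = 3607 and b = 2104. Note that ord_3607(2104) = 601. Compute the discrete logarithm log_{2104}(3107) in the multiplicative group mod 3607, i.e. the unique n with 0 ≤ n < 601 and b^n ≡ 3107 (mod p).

73

Baby-step giant-step with m = ceil(sqrt(601)) = 25.
Baby table (2104^j mod 3607 for j=0..24):
  0:1  1:2104  2:1027  3:215  4:1485  5:778  6:2941  7:1859
  8:1348  9:1090  10:2915  11:1260  12:3502  13:2714  14:375  15:2674
  16:2783  17:1271  18:1397  19:3190  20:2740  21:974  22:520  23:1159
  24:204
Giant step factor: 2104^(-25) ≡ 1273 (mod 3607).
Scan 3107·1273^i mod 3607 for i = 0, 1, …:
  i=0: 3107   i=1: 1939   i=2: 1159
Match at i=2, j=23: n = 2·25 + 23 = 73.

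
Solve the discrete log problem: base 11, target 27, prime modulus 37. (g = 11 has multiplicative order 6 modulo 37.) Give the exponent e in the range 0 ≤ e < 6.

5

Successive powers of 11 modulo 37:
  11^0=1  11^1=11  11^2=10  11^3=36  11^4=26  11^5=27
So 11^5 ≡ 27 (mod 37), giving e = 5.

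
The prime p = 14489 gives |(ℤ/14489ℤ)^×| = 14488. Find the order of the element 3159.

3622

The order of 3159 must divide p − 1 = 14488 = 2^3 · 1811.
Divisors: 1, 2, 4, 8, 1811, 3622, 7244, 14488.
Check each in increasing order: 3159^1 ≡ 3159;  3159^2 ≡ 10849;  3159^4 ≡ 6654;  3159^8 ≡ 11821;  3159^1811 ≡ 14488;  3159^3622 ≡ 1.
Smallest exponent giving 1 is 3622.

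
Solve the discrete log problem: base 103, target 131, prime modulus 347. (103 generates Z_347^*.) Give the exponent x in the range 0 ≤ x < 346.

10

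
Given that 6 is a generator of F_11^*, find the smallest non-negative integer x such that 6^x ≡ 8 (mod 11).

7

Successive powers of 6 modulo 11:
  6^0=1  6^1=6  6^2=3  6^3=7  6^4=9  6^5=10
  6^6=5  6^7=8
So 6^7 ≡ 8 (mod 11), giving x = 7.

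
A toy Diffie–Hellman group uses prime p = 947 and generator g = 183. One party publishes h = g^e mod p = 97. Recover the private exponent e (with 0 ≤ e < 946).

57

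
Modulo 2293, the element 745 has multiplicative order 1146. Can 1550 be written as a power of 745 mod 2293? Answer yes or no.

yes

1550 ∈ ⟨745⟩ iff 1550^1146 ≡ 1 (mod 2293), since |⟨745⟩| = 1146.
1550^1146 mod 2293 = 1.
Since 1 = 1, 1550 lies in the subgroup.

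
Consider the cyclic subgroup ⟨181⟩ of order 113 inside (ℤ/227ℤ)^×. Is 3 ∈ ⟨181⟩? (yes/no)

3 ∈ ⟨181⟩ iff 3^113 ≡ 1 (mod 227), since |⟨181⟩| = 113.
3^113 mod 227 = 1.
Since 1 = 1, 3 lies in the subgroup.

yes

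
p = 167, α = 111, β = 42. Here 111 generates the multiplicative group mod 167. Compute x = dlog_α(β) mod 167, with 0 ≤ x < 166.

Baby-step giant-step with m = ceil(sqrt(166)) = 13.
Baby table (111^j mod 167 for j=0..12):
  0:1  1:111  2:130  3:68  4:33  5:156  6:115  7:73
  8:87  9:138  10:121  11:71  12:32
Giant step factor: 111^(-13) ≡ 26 (mod 167).
Scan 42·26^i mod 167 for i = 0, 1, …:
  i=0: 42   i=1: 90   i=2: 2   i=3: 52
  i=4: 16   i=5: 82   i=6: 128   i=7: 155
  i=8: 22   i=9: 71
Match at i=9, j=11: x = 9·13 + 11 = 128.

128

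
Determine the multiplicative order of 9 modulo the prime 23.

11

The order of 9 must divide p − 1 = 22 = 2 · 11.
Divisors: 1, 2, 11, 22.
Check each in increasing order: 9^1 ≡ 9;  9^2 ≡ 12;  9^11 ≡ 1.
Smallest exponent giving 1 is 11.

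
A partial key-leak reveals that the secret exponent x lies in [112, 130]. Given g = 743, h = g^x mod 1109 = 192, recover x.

127

Compute 743^112 mod 1109 = 653, then multiply by 743 repeatedly:
  743^112=653  743^113=546  743^114=893  743^115=317  743^116=423
  743^117=442  743^118=142  743^119=151  743^120=184  743^121=305
  743^122=379  743^123=1020  743^124=413  743^125=775  743^126=254
  743^127=192
Found 192 at exponent 127.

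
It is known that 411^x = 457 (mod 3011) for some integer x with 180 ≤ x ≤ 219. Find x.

184

Compute 411^180 mod 3011 = 2657, then multiply by 411 repeatedly:
  411^180=2657  411^181=2045  411^182=426  411^183=448  411^184=457
Found 457 at exponent 184.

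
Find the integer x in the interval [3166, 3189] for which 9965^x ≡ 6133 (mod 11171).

Compute 9965^3166 mod 11171 = 5122, then multiply by 9965 repeatedly:
  9965^3166=5122  9965^3167=431  9965^3168=5251  9965^3169=1251  9965^3170=10550
  9965^3171=469  9965^3172=4107  9965^3173=6882  9965^3174=361  9965^3175=303
  9965^3176=3225  9965^3177=9329  9965^3178=9594  9965^3179=2792  9965^3180=6490
  9965^3181=3931  9965^3182=6889  9965^3183=3090  9965^3184=4574  9965^3185=2230
  9965^3186=2831  9965^3187=4140  9965^3188=597  9965^3189=6133
Found 6133 at exponent 3189.

3189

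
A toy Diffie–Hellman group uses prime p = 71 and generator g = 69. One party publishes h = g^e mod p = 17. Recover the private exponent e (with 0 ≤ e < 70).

49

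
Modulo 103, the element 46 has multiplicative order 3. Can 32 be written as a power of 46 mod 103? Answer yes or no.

32 ∈ ⟨46⟩ iff 32^3 ≡ 1 (mod 103), since |⟨46⟩| = 3.
32^3 mod 103 = 14.
Since 14 ≠ 1, 32 does not lie in the subgroup.

no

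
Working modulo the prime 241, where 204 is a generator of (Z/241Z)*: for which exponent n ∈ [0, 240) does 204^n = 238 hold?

14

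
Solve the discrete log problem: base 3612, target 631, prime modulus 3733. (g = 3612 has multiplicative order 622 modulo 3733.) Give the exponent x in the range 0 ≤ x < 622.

405

Baby-step giant-step with m = ceil(sqrt(622)) = 25.
Baby table (3612^j mod 3733 for j=0..24):
  0:1  1:3612  2:3442  3:1614  4:2555  5:684  6:3095  7:2538
  8:2741  9:576  10:1231  11:369  12:147  13:878  14:2019  15:2079
  16:2285  17:3490  18:3272  19:3519  20:3496  21:2546  22:1773  23:1981
  24:2944
Giant step factor: 3612^(-25) ≡ 1621 (mod 3733).
Scan 631·1621^i mod 3733 for i = 0, 1, …:
  i=0: 631   i=1: 9   i=2: 3390   i=3: 214
  i=4: 3458   i=5: 2185   i=6: 3001   i=7: 522
  i=8: 2504   i=9: 1213     …   i=15: 3160
  i=16: 684
Match at i=16, j=5: x = 16·25 + 5 = 405.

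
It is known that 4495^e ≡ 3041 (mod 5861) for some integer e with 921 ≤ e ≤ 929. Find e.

928

Compute 4495^921 mod 5861 = 2028, then multiply by 4495 repeatedly:
  4495^921=2028  4495^922=2005  4495^923=4118  4495^924=1372  4495^925=1368
  4495^926=971  4495^927=4061  4495^928=3041
Found 3041 at exponent 928.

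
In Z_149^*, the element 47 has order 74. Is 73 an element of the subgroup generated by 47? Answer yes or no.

73 ∈ ⟨47⟩ iff 73^74 ≡ 1 (mod 149), since |⟨47⟩| = 74.
73^74 mod 149 = 1.
Since 1 = 1, 73 lies in the subgroup.

yes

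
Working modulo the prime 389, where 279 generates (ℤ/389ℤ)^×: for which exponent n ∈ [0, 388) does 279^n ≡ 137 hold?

214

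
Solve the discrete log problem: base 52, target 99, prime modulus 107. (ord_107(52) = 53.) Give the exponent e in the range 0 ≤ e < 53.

30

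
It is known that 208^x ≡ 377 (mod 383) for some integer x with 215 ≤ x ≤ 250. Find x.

229

Compute 208^215 mod 383 = 105, then multiply by 208 repeatedly:
  208^215=105  208^216=9  208^217=340  208^218=248  208^219=262
  208^220=110  208^221=283  208^222=265  208^223=351  208^224=238
  208^225=97  208^226=260  208^227=77  208^228=313  208^229=377
Found 377 at exponent 229.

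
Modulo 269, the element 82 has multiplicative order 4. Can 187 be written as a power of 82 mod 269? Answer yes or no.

187 ∈ ⟨82⟩ iff 187^4 ≡ 1 (mod 269), since |⟨82⟩| = 4.
187^4 mod 269 = 1.
Since 1 = 1, 187 lies in the subgroup.

yes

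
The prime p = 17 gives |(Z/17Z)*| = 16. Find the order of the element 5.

16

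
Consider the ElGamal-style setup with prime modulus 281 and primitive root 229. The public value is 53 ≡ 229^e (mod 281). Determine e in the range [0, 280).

210

Baby-step giant-step with m = ceil(sqrt(280)) = 17.
Baby table (229^j mod 281 for j=0..16):
  0:1  1:229  2:175  3:173  4:277  5:208  6:143  7:151
  8:16  9:11  10:271  11:239  12:217  13:237  14:40  15:168
  16:256
Giant step factor: 229^(-17) ≡ 190 (mod 281).
Scan 53·190^i mod 281 for i = 0, 1, …:
  i=0: 53   i=1: 235   i=2: 252   i=3: 110
  i=4: 106   i=5: 189   i=6: 223   i=7: 220
  i=8: 212   i=9: 97   i=10: 165   i=11: 159
  i=12: 143
Match at i=12, j=6: e = 12·17 + 6 = 210.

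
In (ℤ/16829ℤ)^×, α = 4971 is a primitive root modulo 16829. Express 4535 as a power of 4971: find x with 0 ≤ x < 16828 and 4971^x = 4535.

656

Baby-step giant-step with m = ceil(sqrt(16828)) = 130.
Baby table (4971^j mod 16829 for j=0..129):
  0:1  1:4971  2:5869  3:10142  4:13027  5:16054  6:1316  7:12184
  8:15922  9:1475  10:11610  11:6669  12:15298  13:12936  14:1247  15:5765
  16:14857  17:8495  18:4684  19:9657  20:8639  21:13690  22:13343  23:4964
  24:4730  25:2717  26:9349  27:9010  28:6741  29:2972  30:14779  31:7824
  32:1285  33:9544  34:2273  35:6824  36:11669  37:13865  38:8160  39:5470
  40:12535  41:10527  42:8356  43:3704  44:1658  45:12537  46:3640  47:3265
  48:7159  49:10883  50:10987  51:6272  52:10804  53:5345  54:13833  55:549
  56:2781  57:7742  58:14388  59:16327  60:12079  61:15666  62:7903  63:6927
  64:1983  65:12528  66:9388  67:931  68:26  69:11443  70:1133  71:11257
  72:2122  73:13508  74:558  75:13862  76:10076  77:4692  78:15767  79:5104
  80:10681  81:16585  82:15593  83:15258  84:16044  85:2093  86:3981  87:15476
  88:5837  89:2531  90:10338  91:11261  92:5177  93:3326  94:7468  95:15483
  96:6976  97:9956  98:14016  99:1476  100:16581  101:12538  102:8611  103:9134
  104:472  105:7081  106:10212  107:7588  108:6159  109:4438  110:15308  111:12159
  112:9450  113:6211  114:10495  115:745  116:1015  117:13694  118:16398  119:11611
  120:11640  121:4338  122:6249  123:14274  124:4990  125:16173  126:3850  127:3777
  128:11132  129:3420
Giant step factor: 4971^(-130) ≡ 5678 (mod 16829).
Scan 4535·5678^i mod 16829 for i = 0, 1, …:
  i=0: 4535   i=1: 1360   i=2: 14398   i=3: 13391
  i=4: 676   i=5: 1316
Match at i=5, j=6: x = 5·130 + 6 = 656.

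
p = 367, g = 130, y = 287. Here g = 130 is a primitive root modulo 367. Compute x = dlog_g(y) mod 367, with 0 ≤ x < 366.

110

Baby-step giant-step with m = ceil(sqrt(366)) = 20.
Baby table (130^j mod 367 for j=0..19):
  0:1  1:130  2:18  3:138  4:324  5:282  6:327  7:305
  8:14  9:352  10:252  11:97  12:132  13:278  14:174  15:233
  16:196  17:157  18:225  19:257
Giant step factor: 130^(-20) ≡ 113 (mod 367).
Scan 287·113^i mod 367 for i = 0, 1, …:
  i=0: 287   i=1: 135   i=2: 208   i=3: 16
  i=4: 340   i=5: 252
Match at i=5, j=10: x = 5·20 + 10 = 110.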